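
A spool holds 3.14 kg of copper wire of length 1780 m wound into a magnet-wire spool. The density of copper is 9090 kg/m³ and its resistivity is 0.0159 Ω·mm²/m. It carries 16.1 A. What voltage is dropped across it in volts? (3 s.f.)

ρ = 0.0159 Ω·mm²/m = 1.59×10^-8 Ω·m
A = m/(density·L) = 3.14/(9090×1780) = 1.9406e-07 m²
R = ρL/A = (1.59×10^-8)(1780)/(1.9406e-07) = 145.8 Ω
V = IR = 16.1 × 145.8 = 2350 V

2350 V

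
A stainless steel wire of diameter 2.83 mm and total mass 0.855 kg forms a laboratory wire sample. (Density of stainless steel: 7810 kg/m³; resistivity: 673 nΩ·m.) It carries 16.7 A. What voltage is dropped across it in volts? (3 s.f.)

ρ = 673 nΩ·m = 6.73×10^-7 Ω·m
A = π(d/2)² = π(1.4150e-03 m)² = 6.2902e-06 m²
L = m/(density·A) = 0.855/(7810×6.2902e-06) = 17.4 m
R = ρL/A = (6.73×10^-7)(17.4)/(6.2902e-06) = 1.862 Ω
V = IR = 16.7 × 1.862 = 31.1 V

31.1 V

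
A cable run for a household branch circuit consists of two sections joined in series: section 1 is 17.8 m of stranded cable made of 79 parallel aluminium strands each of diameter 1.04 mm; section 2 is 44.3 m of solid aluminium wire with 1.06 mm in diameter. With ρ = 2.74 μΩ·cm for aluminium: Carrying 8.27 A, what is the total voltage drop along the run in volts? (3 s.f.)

11.4 V

ρ = 2.74 μΩ·cm = 2.74×10^-8 Ω·m
Section 1: A_strand = π(5.2000e-04)² = 8.495e-07 m²; R₁ = ρL/(N·A_s) = (2.74×10^-8)(17.8)/(79×8.495e-07) = 0.007268 Ω
Section 2: A = π(d/2)² = π(5.3000e-04 m)² = 8.825e-07 m²
R₂ = (2.74×10^-8)(44.3)/(8.825e-07) = 1.375 Ω
R = R₁ + R₂ = 1.383 Ω
V = IR = 8.27 × 1.383 = 11.4 V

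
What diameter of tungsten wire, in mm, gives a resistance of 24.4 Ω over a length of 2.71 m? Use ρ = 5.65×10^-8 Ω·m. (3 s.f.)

A = ρL/R = (5.65×10^-8)(2.71)/(24.4) = 6.275e-09 m²
d = 2√(A/π) = 8.939e-05 m = 0.0894 mm

0.0894 mm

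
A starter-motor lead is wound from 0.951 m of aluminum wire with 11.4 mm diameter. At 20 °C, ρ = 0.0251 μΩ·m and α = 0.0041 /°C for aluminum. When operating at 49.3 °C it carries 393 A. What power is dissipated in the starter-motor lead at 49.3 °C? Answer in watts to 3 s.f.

ρ = 0.0251 μΩ·m = 2.51×10^-8 Ω·m
A = π(d/2)² = π(5.7000e-03 m)² = 1.021e-04 m²
R₍20₎ = ρL/A = (2.51×10^-8)(0.951)/(1.021e-04) = 2.339×10^-4 Ω
R₍49.3₎ = R₍20₎(1 + αΔT) = 2.339×10^-4 × (1 + 0.0041×29.3) = 2.620×10^-4 Ω
P = I²R = (393)² × 2.620×10^-4 = 40.5 W

40.5 W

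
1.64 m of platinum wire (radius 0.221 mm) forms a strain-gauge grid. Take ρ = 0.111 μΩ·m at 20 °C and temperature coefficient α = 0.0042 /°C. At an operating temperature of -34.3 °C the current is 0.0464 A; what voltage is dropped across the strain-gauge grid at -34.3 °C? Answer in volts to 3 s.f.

ρ = 0.111 μΩ·m = 1.11×10^-7 Ω·m
A = πr² = π(2.2100e-04 m)² = 1.534e-07 m²
R₍20₎ = ρL/A = (1.11×10^-7)(1.64)/(1.534e-07) = 1.186 Ω
R₍-34.3₎ = R₍20₎(1 + αΔT) = 1.186 × (1 + 0.0042×-54.3) = 0.9158 Ω
V = IR = 0.0464 × 0.9158 = 0.0425 V

0.0425 V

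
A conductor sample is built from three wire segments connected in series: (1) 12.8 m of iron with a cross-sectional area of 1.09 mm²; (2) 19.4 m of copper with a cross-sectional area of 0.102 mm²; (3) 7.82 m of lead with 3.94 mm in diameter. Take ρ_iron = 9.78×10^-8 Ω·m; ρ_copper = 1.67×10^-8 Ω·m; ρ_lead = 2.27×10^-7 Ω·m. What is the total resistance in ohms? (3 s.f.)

Seg 1: A = 1.09 mm² = 1.090e-06 m²
R_1 = (9.78×10^-8)(12.8)/(1.090e-06) = 1.148 Ω
Seg 2: A = 0.102 mm² = 1.020e-07 m²
R_2 = (1.67×10^-8)(19.4)/(1.020e-07) = 3.176 Ω
Seg 3: A = π(d/2)² = π(1.9700e-03 m)² = 1.219e-05 m²
R_3 = (2.27×10^-7)(7.82)/(1.219e-05) = 0.1456 Ω
R_total = R_1 + R_2 + R_3 = 4.47 Ω

4.47 Ω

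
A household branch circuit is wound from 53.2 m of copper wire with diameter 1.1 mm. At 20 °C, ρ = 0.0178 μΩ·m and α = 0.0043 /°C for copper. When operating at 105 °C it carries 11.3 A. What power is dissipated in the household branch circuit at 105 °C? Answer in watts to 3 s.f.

ρ = 0.0178 μΩ·m = 1.78×10^-8 Ω·m
A = π(d/2)² = π(5.5000e-04 m)² = 9.503e-07 m²
R₍20₎ = ρL/A = (1.78×10^-8)(53.2)/(9.503e-07) = 0.9965 Ω
R₍105₎ = R₍20₎(1 + αΔT) = 0.9965 × (1 + 0.0043×85) = 1.361 Ω
P = I²R = (11.3)² × 1.361 = 174 W

174 W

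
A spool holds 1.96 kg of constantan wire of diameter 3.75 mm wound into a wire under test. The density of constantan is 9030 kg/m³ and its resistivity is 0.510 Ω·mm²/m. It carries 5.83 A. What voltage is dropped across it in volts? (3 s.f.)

ρ = 0.510 Ω·mm²/m = 5.10×10^-7 Ω·m
A = π(d/2)² = π(1.8750e-03 m)² = 1.1045e-05 m²
L = m/(density·A) = 1.96/(9030×1.1045e-05) = 19.65 m
R = ρL/A = (5.10×10^-7)(19.65)/(1.1045e-05) = 0.9075 Ω
V = IR = 5.83 × 0.9075 = 5.29 V

5.29 V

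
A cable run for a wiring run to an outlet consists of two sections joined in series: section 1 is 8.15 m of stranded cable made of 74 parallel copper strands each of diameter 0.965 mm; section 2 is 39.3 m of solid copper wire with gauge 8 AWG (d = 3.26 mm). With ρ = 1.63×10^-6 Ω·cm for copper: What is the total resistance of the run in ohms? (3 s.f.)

ρ = 1.63×10^-6 Ω·cm = 1.63×10^-8 Ω·m
Section 1: A_strand = π(4.8250e-04)² = 7.314e-07 m²; R₁ = ρL/(N·A_s) = (1.63×10^-8)(8.15)/(74×7.314e-07) = 0.002455 Ω
Section 2: A = π(3.26/2 mm)² = π(1.6300e-03 m)² = 8.347e-06 m²
R₂ = (1.63×10^-8)(39.3)/(8.347e-06) = 0.07675 Ω
R = R₁ + R₂ = 0.0792 Ω

0.0792 Ω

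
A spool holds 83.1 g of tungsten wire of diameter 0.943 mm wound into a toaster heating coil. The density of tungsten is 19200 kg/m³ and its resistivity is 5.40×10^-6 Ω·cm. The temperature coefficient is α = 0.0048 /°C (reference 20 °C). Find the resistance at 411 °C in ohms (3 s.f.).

ρ = 5.40×10^-6 Ω·cm = 5.40×10^-8 Ω·m
A = π(d/2)² = π(4.7150e-04 m)² = 6.9841e-07 m²
L = m/(density·A) = 0.0831/(19200×6.9841e-07) = 6.197 m
R = ρL/A = (5.40×10^-8)(6.197)/(6.9841e-07) = 0.4791 Ω
R(411 °C) = 0.4791 × (1 + 0.0048×391) = 1.38 Ω

1.38 Ω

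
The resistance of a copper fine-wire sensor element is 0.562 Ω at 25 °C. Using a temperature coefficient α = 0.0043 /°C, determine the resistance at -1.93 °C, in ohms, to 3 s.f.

ΔT = -1.93 − 25 = -26.9 °C
R = R₀(1 + αΔT) = 0.562 × (1 + 0.0043×-26.9) = 0.562 × 0.8842 = 0.497 Ω

0.497 Ω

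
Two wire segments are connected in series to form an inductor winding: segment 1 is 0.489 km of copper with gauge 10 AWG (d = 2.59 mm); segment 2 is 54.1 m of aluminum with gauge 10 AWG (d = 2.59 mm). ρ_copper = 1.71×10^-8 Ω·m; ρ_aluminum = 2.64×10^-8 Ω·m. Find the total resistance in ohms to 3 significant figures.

1.86 Ω

Segment 1: A = π(2.59/2 mm)² = π(1.2950e-03 m)² = 5.269e-06 m²
R₁ = ρL/A = (1.71×10^-8)(489)/(5.269e-06) = 1.587 Ω
R₂ = (2.64×10^-8)(54.1)/(5.269e-06) = 0.2711 Ω
R = R₁ + R₂ = 1.86 Ω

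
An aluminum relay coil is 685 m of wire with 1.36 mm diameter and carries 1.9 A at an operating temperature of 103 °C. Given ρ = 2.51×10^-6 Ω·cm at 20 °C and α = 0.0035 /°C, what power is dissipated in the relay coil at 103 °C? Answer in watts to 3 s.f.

55.1 W

ρ = 2.51×10^-6 Ω·cm = 2.51×10^-8 Ω·m
A = π(d/2)² = π(6.8000e-04 m)² = 1.453e-06 m²
R₍20₎ = ρL/A = (2.51×10^-8)(685)/(1.453e-06) = 11.84 Ω
R₍103₎ = R₍20₎(1 + αΔT) = 11.84 × (1 + 0.0035×83) = 15.27 Ω
P = I²R = (1.9)² × 15.27 = 55.1 W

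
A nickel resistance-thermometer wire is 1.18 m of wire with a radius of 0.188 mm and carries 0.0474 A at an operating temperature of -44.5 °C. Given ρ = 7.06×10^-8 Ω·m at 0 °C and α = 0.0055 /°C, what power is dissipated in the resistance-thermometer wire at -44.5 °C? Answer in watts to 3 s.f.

A = πr² = π(1.8800e-04 m)² = 1.110e-07 m²
R₍0₎ = ρL/A = (7.06×10^-8)(1.18)/(1.110e-07) = 0.7503 Ω
R₍-44.5₎ = R₍0₎(1 + αΔT) = 0.7503 × (1 + 0.0055×-44.5) = 0.5666 Ω
P = I²R = (0.0474)² × 0.5666 = 0.00127 W

0.00127 W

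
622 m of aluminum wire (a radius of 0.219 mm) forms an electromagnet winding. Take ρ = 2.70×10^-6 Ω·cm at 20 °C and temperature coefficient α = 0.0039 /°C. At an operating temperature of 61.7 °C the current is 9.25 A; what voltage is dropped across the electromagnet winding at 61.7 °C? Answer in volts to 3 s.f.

ρ = 2.70×10^-6 Ω·cm = 2.70×10^-8 Ω·m
A = πr² = π(2.1900e-04 m)² = 1.507e-07 m²
R₍20₎ = ρL/A = (2.70×10^-8)(622)/(1.507e-07) = 111.5 Ω
R₍61.7₎ = R₍20₎(1 + αΔT) = 111.5 × (1 + 0.0039×41.7) = 129.6 Ω
V = IR = 9.25 × 129.6 = 1200 V

1200 V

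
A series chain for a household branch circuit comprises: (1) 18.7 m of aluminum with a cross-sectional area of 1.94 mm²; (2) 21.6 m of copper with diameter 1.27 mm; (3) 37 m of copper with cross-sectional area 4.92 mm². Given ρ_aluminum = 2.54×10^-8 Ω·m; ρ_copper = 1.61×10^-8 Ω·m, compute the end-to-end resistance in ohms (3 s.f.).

Seg 1: A = 1.94 mm² = 1.940e-06 m²
R_1 = (2.54×10^-8)(18.7)/(1.940e-06) = 0.2448 Ω
Seg 2: A = π(d/2)² = π(6.3500e-04 m)² = 1.267e-06 m²
R_2 = (1.61×10^-8)(21.6)/(1.267e-06) = 0.2745 Ω
Seg 3: A = 4.92 mm² = 4.920e-06 m²
R_3 = (1.61×10^-8)(37)/(4.920e-06) = 0.1211 Ω
R_total = R_1 + R_2 + R_3 = 0.640 Ω

0.640 Ω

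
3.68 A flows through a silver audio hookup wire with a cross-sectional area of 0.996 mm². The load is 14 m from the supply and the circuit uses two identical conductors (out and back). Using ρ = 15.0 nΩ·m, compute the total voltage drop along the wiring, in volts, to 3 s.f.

ρ = 15.0 nΩ·m = 1.50×10^-8 Ω·m
A = 0.996 mm² = 9.960e-07 m²
Total conductor length (both ways) L = 2 × 14 = 28 m
R = ρL/A = (1.50×10^-8)(28)/(9.960e-07) = 0.4217 Ω
V = IR = 3.68 × 0.4217 = 1.55 V

1.55 V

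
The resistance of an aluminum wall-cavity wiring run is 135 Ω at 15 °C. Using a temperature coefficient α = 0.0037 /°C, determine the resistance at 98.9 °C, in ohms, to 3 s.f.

177 Ω

ΔT = 98.9 − 15 = 83.9 °C
R = R₀(1 + αΔT) = 135 × (1 + 0.0037×83.9) = 135 × 1.31 = 177 Ω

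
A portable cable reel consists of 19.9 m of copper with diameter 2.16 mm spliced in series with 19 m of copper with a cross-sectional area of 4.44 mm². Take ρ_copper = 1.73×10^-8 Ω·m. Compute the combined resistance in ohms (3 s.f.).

0.168 Ω

Segment 1: A = π(d/2)² = π(1.0800e-03 m)² = 3.664e-06 m²
R₁ = ρL/A = (1.73×10^-8)(19.9)/(3.664e-06) = 0.09395 Ω
Segment 2: A = 4.44 mm² = 4.440e-06 m²
R₂ = (1.73×10^-8)(19)/(4.440e-06) = 0.07403 Ω
R = R₁ + R₂ = 0.168 Ω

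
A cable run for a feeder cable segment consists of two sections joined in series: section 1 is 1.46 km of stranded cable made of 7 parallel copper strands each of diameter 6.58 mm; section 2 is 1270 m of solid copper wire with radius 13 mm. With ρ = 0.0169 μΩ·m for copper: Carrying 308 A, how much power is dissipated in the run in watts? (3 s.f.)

ρ = 0.0169 μΩ·m = 1.69×10^-8 Ω·m
Section 1: A_strand = π(3.2900e-03)² = 3.400e-05 m²; R₁ = ρL/(N·A_s) = (1.69×10^-8)(1460)/(7×3.400e-05) = 0.1037 Ω
Section 2: A = πr² = π(1.3000e-02 m)² = 5.309e-04 m²
R₂ = (1.69×10^-8)(1270)/(5.309e-04) = 0.04043 Ω
R = R₁ + R₂ = 0.1441 Ω
P = I²R = (308)² × 0.1441 = 13700 W

13700 W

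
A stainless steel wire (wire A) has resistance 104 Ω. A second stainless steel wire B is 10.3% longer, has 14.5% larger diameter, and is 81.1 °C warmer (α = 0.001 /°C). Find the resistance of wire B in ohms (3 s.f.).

R ∝ ρL/d² with ρ ∝ (1+αΔT), so R_B/R_A = (1 + 10.3/100) × (1 + 14.5/100)⁻² × (1 + 0.001×81.1)
= 1.103 × 0.7628 × 1.081 = 0.9096
R_B = 0.9096 × 104 = 94.6 Ω

94.6 Ω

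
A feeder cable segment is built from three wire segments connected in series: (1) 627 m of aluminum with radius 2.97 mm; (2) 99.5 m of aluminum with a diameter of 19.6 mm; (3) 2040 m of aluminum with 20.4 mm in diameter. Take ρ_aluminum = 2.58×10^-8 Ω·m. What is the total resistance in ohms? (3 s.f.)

Seg 1: A = πr² = π(2.9700e-03 m)² = 2.771e-05 m²
R_1 = (2.58×10^-8)(627)/(2.771e-05) = 0.5837 Ω
Seg 2: A = π(d/2)² = π(9.8000e-03 m)² = 3.017e-04 m²
R_2 = (2.58×10^-8)(99.5)/(3.017e-04) = 0.008508 Ω
Seg 3: A = π(d/2)² = π(1.0200e-02 m)² = 3.269e-04 m²
R_3 = (2.58×10^-8)(2040)/(3.269e-04) = 0.161 Ω
R_total = R_1 + R_2 + R_3 = 0.753 Ω

0.753 Ω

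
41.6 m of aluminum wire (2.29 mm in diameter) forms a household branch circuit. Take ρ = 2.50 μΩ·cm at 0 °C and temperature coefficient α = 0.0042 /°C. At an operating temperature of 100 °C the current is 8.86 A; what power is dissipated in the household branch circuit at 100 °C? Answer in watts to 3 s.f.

ρ = 2.50 μΩ·cm = 2.50×10^-8 Ω·m
A = π(d/2)² = π(1.1450e-03 m)² = 4.119e-06 m²
R₍0₎ = ρL/A = (2.50×10^-8)(41.6)/(4.119e-06) = 0.2525 Ω
R₍100₎ = R₍0₎(1 + αΔT) = 0.2525 × (1 + 0.0042×100) = 0.3586 Ω
P = I²R = (8.86)² × 0.3586 = 28.1 W

28.1 W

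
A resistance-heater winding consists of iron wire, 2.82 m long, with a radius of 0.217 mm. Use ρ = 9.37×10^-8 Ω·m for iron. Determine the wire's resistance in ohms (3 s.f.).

A = πr² = π(2.1700e-04 m)² = 1.479e-07 m²
R = ρL/A = (9.37×10^-8)(2.82 m)/(1.479e-07 m²) = 1.79 Ω

1.79 Ω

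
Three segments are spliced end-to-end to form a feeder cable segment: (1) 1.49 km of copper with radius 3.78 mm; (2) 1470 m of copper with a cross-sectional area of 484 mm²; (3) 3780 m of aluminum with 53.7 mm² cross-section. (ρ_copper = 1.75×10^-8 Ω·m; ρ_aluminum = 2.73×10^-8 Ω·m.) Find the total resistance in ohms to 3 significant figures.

2.56 Ω

Seg 1: A = πr² = π(3.7800e-03 m)² = 4.489e-05 m²
R_1 = (1.75×10^-8)(1490)/(4.489e-05) = 0.5809 Ω
Seg 2: A = 484 mm² = 4.840e-04 m²
R_2 = (1.75×10^-8)(1470)/(4.840e-04) = 0.05315 Ω
Seg 3: A = 53.7 mm² = 5.370e-05 m²
R_3 = (2.73×10^-8)(3780)/(5.370e-05) = 1.922 Ω
R_total = R_1 + R_2 + R_3 = 2.56 Ω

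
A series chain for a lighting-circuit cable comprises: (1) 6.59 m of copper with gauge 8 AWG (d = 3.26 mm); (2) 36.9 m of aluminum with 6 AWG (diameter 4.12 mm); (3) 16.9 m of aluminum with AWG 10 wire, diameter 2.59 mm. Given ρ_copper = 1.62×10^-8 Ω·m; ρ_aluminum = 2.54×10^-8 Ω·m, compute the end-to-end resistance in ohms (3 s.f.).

Seg 1: A = π(3.26/2 mm)² = π(1.6300e-03 m)² = 8.347e-06 m²
R_1 = (1.62×10^-8)(6.59)/(8.347e-06) = 0.01279 Ω
Seg 2: A = π(4.12/2 mm)² = π(2.0600e-03 m)² = 1.333e-05 m²
R_2 = (2.54×10^-8)(36.9)/(1.333e-05) = 0.0703 Ω
Seg 3: A = π(2.59/2 mm)² = π(1.2950e-03 m)² = 5.269e-06 m²
R_3 = (2.54×10^-8)(16.9)/(5.269e-06) = 0.08148 Ω
R_total = R_1 + R_2 + R_3 = 0.165 Ω

0.165 Ω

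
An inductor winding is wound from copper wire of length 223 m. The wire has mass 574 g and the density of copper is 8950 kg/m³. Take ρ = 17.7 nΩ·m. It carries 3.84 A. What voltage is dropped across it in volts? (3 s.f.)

ρ = 17.7 nΩ·m = 1.77×10^-8 Ω·m
A = m/(density·L) = 0.574/(8950×223) = 2.8760e-07 m²
R = ρL/A = (1.77×10^-8)(223)/(2.8760e-07) = 13.72 Ω
V = IR = 3.84 × 13.72 = 52.7 V

52.7 V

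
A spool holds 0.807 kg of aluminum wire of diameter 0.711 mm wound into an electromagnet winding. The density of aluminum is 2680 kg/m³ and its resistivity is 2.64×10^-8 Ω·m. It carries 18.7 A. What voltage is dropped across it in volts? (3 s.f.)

943 V

A = π(d/2)² = π(3.5550e-04 m)² = 3.9704e-07 m²
L = m/(density·A) = 0.807/(2680×3.9704e-07) = 758.4 m
R = ρL/A = (2.64×10^-8)(758.4)/(3.9704e-07) = 50.43 Ω
V = IR = 18.7 × 50.43 = 943 V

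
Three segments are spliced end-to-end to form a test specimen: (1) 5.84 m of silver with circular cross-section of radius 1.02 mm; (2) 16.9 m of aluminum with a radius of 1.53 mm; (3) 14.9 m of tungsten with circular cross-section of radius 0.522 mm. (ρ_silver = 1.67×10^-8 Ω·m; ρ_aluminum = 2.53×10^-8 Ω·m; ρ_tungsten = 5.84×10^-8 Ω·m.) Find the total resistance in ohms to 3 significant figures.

1.10 Ω

Seg 1: A = πr² = π(1.0200e-03 m)² = 3.269e-06 m²
R_1 = (1.67×10^-8)(5.84)/(3.269e-06) = 0.02984 Ω
Seg 2: A = πr² = π(1.5300e-03 m)² = 7.354e-06 m²
R_2 = (2.53×10^-8)(16.9)/(7.354e-06) = 0.05814 Ω
Seg 3: A = πr² = π(5.2200e-04 m)² = 8.560e-07 m²
R_3 = (5.84×10^-8)(14.9)/(8.560e-07) = 1.017 Ω
R_total = R_1 + R_2 + R_3 = 1.10 Ω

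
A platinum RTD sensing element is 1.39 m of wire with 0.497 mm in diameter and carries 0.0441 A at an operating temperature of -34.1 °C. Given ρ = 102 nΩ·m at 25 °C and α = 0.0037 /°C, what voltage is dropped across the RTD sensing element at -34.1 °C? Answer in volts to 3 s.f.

0.0252 V

ρ = 102 nΩ·m = 1.02×10^-7 Ω·m
A = π(d/2)² = π(2.4850e-04 m)² = 1.940e-07 m²
R₍25₎ = ρL/A = (1.02×10^-7)(1.39)/(1.940e-07) = 0.7308 Ω
R₍-34.1₎ = R₍25₎(1 + αΔT) = 0.7308 × (1 + 0.0037×-59.1) = 0.571 Ω
V = IR = 0.0441 × 0.571 = 0.0252 V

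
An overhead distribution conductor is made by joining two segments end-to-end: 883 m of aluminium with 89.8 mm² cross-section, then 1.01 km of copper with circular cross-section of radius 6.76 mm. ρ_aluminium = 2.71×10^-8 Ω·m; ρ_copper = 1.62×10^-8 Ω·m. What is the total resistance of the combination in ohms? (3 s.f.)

Segment 1: A = 89.8 mm² = 8.980e-05 m²
R₁ = ρL/A = (2.71×10^-8)(883)/(8.980e-05) = 0.2665 Ω
Segment 2: A = πr² = π(6.7600e-03 m)² = 1.436e-04 m²
R₂ = (1.62×10^-8)(1010)/(1.436e-04) = 0.114 Ω
R = R₁ + R₂ = 0.380 Ω

0.380 Ω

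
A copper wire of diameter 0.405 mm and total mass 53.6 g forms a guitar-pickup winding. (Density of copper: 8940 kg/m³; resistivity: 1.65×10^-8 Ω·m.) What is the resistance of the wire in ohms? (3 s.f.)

A = π(d/2)² = π(2.0250e-04 m)² = 1.2882e-07 m²
L = m/(density·A) = 0.0536/(8940×1.2882e-07) = 46.54 m
R = ρL/A = (1.65×10^-8)(46.54)/(1.2882e-07) = 5.96 Ω

5.96 Ω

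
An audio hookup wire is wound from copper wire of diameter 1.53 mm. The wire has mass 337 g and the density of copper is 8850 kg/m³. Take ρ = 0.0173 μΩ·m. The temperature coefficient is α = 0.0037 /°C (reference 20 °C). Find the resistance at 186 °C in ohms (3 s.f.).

0.315 Ω

ρ = 0.0173 μΩ·m = 1.73×10^-8 Ω·m
A = π(d/2)² = π(7.6500e-04 m)² = 1.8385e-06 m²
L = m/(density·A) = 0.337/(8850×1.8385e-06) = 20.71 m
R = ρL/A = (1.73×10^-8)(20.71)/(1.8385e-06) = 0.1949 Ω
R(186 °C) = 0.1949 × (1 + 0.0037×166) = 0.315 Ω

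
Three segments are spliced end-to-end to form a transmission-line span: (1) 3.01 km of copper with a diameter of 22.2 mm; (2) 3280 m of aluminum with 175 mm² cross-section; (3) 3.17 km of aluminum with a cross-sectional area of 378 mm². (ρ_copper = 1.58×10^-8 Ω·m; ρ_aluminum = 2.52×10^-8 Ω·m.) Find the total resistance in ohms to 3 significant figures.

Seg 1: A = π(d/2)² = π(1.1100e-02 m)² = 3.871e-04 m²
R_1 = (1.58×10^-8)(3010)/(3.871e-04) = 0.1229 Ω
Seg 2: A = 175 mm² = 1.750e-04 m²
R_2 = (2.52×10^-8)(3280)/(1.750e-04) = 0.4723 Ω
Seg 3: A = 378 mm² = 3.780e-04 m²
R_3 = (2.52×10^-8)(3170)/(3.780e-04) = 0.2113 Ω
R_total = R_1 + R_2 + R_3 = 0.807 Ω

0.807 Ω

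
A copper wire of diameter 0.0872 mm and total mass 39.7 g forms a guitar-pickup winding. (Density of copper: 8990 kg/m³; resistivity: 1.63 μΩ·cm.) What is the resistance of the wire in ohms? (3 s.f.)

ρ = 1.63 μΩ·cm = 1.63×10^-8 Ω·m
A = π(d/2)² = π(4.3600e-05 m)² = 5.9720e-09 m²
L = m/(density·A) = 0.0397/(8990×5.9720e-09) = 739.4 m
R = ρL/A = (1.63×10^-8)(739.4)/(5.9720e-09) = 2020 Ω

2020 Ω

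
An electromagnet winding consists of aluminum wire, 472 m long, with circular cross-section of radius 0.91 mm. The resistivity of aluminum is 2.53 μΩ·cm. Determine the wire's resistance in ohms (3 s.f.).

ρ = 2.53 μΩ·cm = 2.53×10^-8 Ω·m
A = πr² = π(9.1000e-04 m)² = 2.602e-06 m²
R = ρL/A = (2.53×10^-8)(472 m)/(2.602e-06 m²) = 4.59 Ω

4.59 Ω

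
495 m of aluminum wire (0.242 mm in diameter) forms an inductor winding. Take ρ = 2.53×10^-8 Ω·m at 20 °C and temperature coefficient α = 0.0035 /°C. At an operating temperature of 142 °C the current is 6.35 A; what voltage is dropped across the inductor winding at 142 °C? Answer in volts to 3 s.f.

A = π(d/2)² = π(1.2100e-04 m)² = 4.600e-08 m²
R₍20₎ = ρL/A = (2.53×10^-8)(495)/(4.600e-08) = 272.3 Ω
R₍142₎ = R₍20₎(1 + αΔT) = 272.3 × (1 + 0.0035×122) = 388.5 Ω
V = IR = 6.35 × 388.5 = 2470 V

2470 V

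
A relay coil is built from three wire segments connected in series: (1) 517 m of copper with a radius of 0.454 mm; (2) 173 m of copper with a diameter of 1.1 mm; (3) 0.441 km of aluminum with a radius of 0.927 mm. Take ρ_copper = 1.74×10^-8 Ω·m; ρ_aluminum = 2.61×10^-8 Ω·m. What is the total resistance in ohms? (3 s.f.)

21.3 Ω

Seg 1: A = πr² = π(4.5400e-04 m)² = 6.475e-07 m²
R_1 = (1.74×10^-8)(517)/(6.475e-07) = 13.89 Ω
Seg 2: A = π(d/2)² = π(5.5000e-04 m)² = 9.503e-07 m²
R_2 = (1.74×10^-8)(173)/(9.503e-07) = 3.168 Ω
Seg 3: A = πr² = π(9.2700e-04 m)² = 2.700e-06 m²
R_3 = (2.61×10^-8)(441)/(2.700e-06) = 4.264 Ω
R_total = R_1 + R_2 + R_3 = 21.3 Ω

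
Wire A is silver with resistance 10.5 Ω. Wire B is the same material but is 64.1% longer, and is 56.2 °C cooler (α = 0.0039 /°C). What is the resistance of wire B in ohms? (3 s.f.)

R ∝ ρL/d² with ρ ∝ (1+αΔT), so R_B/R_A = (1 + 64.1/100) × (1 − 0.0039×56.2)
= 1.641 × 0.7808 = 1.281
R_B = 1.281 × 10.5 = 13.5 Ω

13.5 Ω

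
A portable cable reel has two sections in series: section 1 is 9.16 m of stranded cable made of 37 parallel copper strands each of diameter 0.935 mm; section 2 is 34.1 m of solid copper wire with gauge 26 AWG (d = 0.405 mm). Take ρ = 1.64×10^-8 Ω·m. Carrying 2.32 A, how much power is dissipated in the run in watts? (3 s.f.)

Section 1: A_strand = π(4.6750e-04)² = 6.866e-07 m²; R₁ = ρL/(N·A_s) = (1.64×10^-8)(9.16)/(37×6.866e-07) = 0.005913 Ω
Section 2: A = π(0.405/2 mm)² = π(2.0250e-04 m)² = 1.288e-07 m²
R₂ = (1.64×10^-8)(34.1)/(1.288e-07) = 4.341 Ω
R = R₁ + R₂ = 4.347 Ω
P = I²R = (2.32)² × 4.347 = 23.4 W

23.4 W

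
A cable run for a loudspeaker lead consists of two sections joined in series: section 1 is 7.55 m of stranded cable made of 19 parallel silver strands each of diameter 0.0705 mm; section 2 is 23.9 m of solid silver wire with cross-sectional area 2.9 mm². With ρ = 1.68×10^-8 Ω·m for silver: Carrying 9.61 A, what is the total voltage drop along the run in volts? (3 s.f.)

Section 1: A_strand = π(3.5250e-05)² = 3.904e-09 m²; R₁ = ρL/(N·A_s) = (1.68×10^-8)(7.55)/(19×3.904e-09) = 1.71 Ω
Section 2: A = 2.9 mm² = 2.900e-06 m²
R₂ = (1.68×10^-8)(23.9)/(2.900e-06) = 0.1385 Ω
R = R₁ + R₂ = 1.849 Ω
V = IR = 9.61 × 1.849 = 17.8 V

17.8 V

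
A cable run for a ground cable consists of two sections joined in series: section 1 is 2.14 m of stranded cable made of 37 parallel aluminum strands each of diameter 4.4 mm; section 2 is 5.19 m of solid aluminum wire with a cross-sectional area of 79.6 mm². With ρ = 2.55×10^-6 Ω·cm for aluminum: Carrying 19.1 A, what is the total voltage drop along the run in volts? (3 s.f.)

ρ = 2.55×10^-6 Ω·cm = 2.55×10^-8 Ω·m
Section 1: A_strand = π(2.2000e-03)² = 1.521e-05 m²; R₁ = ρL/(N·A_s) = (2.55×10^-8)(2.14)/(37×1.521e-05) = 9.700×10^-5 Ω
Section 2: A = 79.6 mm² = 7.960e-05 m²
R₂ = (2.55×10^-8)(5.19)/(7.960e-05) = 0.001663 Ω
R = R₁ + R₂ = 0.00176 Ω
V = IR = 19.1 × 0.00176 = 0.0336 V

0.0336 V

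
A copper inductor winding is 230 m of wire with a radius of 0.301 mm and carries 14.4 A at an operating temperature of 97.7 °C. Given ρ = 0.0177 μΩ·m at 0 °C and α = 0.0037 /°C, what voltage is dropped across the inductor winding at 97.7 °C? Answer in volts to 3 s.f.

ρ = 0.0177 μΩ·m = 1.77×10^-8 Ω·m
A = πr² = π(3.0100e-04 m)² = 2.846e-07 m²
R₍0₎ = ρL/A = (1.77×10^-8)(230)/(2.846e-07) = 14.3 Ω
R₍97.7₎ = R₍0₎(1 + αΔT) = 14.3 × (1 + 0.0037×97.7) = 19.47 Ω
V = IR = 14.4 × 19.47 = 280 V

280 V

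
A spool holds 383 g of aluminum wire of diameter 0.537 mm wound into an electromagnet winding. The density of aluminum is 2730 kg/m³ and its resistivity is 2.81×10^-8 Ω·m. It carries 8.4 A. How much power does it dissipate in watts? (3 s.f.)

5420 W

A = π(d/2)² = π(2.6850e-04 m)² = 2.2648e-07 m²
L = m/(density·A) = 0.383/(2730×2.2648e-07) = 619.4 m
R = ρL/A = (2.81×10^-8)(619.4)/(2.2648e-07) = 76.85 Ω
P = I²R = (8.4)² × 76.85 = 5420 W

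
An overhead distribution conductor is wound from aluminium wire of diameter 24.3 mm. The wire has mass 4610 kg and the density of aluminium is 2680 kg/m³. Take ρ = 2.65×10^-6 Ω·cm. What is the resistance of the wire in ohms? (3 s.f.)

ρ = 2.65×10^-6 Ω·cm = 2.65×10^-8 Ω·m
A = π(d/2)² = π(1.2150e-02 m)² = 4.6377e-04 m²
L = m/(density·A) = 4610/(2680×4.6377e-04) = 3709 m
R = ρL/A = (2.65×10^-8)(3709)/(4.6377e-04) = 0.212 Ω

0.212 Ω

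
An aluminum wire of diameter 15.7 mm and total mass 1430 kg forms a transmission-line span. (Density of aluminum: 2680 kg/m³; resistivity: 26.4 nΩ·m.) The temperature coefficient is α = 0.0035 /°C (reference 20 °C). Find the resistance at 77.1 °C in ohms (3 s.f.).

0.451 Ω

ρ = 26.4 nΩ·m = 2.64×10^-8 Ω·m
A = π(d/2)² = π(7.8500e-03 m)² = 1.9359e-04 m²
L = m/(density·A) = 1430/(2680×1.9359e-04) = 2756 m
R = ρL/A = (2.64×10^-8)(2756)/(1.9359e-04) = 0.3759 Ω
R(77.1 °C) = 0.3759 × (1 + 0.0035×57.1) = 0.451 Ω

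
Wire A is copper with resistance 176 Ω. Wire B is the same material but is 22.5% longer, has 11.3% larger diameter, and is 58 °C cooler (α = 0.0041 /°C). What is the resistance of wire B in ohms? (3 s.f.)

133 Ω

R ∝ ρL/d² with ρ ∝ (1+αΔT), so R_B/R_A = (1 + 22.5/100) × (1 + 11.3/100)⁻² × (1 − 0.0041×58)
= 1.225 × 0.8073 × 0.7622 = 0.7537
R_B = 0.7537 × 176 = 133 Ω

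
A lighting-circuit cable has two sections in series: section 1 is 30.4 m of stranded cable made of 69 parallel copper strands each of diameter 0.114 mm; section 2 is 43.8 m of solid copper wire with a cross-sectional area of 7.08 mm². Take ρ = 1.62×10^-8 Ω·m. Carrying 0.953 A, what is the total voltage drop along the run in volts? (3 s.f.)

Section 1: A_strand = π(5.7000e-05)² = 1.021e-08 m²; R₁ = ρL/(N·A_s) = (1.62×10^-8)(30.4)/(69×1.021e-08) = 0.6993 Ω
Section 2: A = 7.08 mm² = 7.080e-06 m²
R₂ = (1.62×10^-8)(43.8)/(7.080e-06) = 0.1002 Ω
R = R₁ + R₂ = 0.7995 Ω
V = IR = 0.953 × 0.7995 = 0.762 V

0.762 V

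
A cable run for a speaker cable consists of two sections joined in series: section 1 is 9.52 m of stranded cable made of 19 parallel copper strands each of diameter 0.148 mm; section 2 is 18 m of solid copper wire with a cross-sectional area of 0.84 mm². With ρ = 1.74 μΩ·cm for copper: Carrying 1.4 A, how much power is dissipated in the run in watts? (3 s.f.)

1.72 W

ρ = 1.74 μΩ·cm = 1.74×10^-8 Ω·m
Section 1: A_strand = π(7.4000e-05)² = 1.720e-08 m²; R₁ = ρL/(N·A_s) = (1.74×10^-8)(9.52)/(19×1.720e-08) = 0.5068 Ω
Section 2: A = 0.84 mm² = 8.400e-07 m²
R₂ = (1.74×10^-8)(18)/(8.400e-07) = 0.3729 Ω
R = R₁ + R₂ = 0.8796 Ω
P = I²R = (1.4)² × 0.8796 = 1.72 W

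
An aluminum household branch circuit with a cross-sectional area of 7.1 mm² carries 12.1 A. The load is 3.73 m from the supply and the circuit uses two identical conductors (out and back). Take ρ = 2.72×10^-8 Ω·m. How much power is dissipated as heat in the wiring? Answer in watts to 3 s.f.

A = 7.1 mm² = 7.100e-06 m²
Total conductor length (both ways) L = 2 × 3.73 = 7.46 m
R = ρL/A = (2.72×10^-8)(7.46)/(7.100e-06) = 0.02858 Ω
P = I²R = (12.1)² × 0.02858 = 4.18 W

4.18 W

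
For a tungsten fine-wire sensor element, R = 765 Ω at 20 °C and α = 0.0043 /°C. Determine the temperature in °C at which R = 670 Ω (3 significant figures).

-8.88 °C

R = R₀(1 + α(T − T₀)) ⇒ T = T₀ + (R/R₀ − 1)/α
T = 20 + (670/765 − 1)/0.0043 = 20 + (-0.1242)/0.0043 = -8.88 °C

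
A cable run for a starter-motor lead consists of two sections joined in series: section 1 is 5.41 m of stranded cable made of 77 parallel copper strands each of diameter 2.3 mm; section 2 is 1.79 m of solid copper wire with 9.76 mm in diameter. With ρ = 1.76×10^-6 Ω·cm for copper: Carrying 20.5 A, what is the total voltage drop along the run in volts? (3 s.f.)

ρ = 1.76×10^-6 Ω·cm = 1.76×10^-8 Ω·m
Section 1: A_strand = π(1.1500e-03)² = 4.155e-06 m²; R₁ = ρL/(N·A_s) = (1.76×10^-8)(5.41)/(77×4.155e-06) = 2.976×10^-4 Ω
Section 2: A = π(d/2)² = π(4.8800e-03 m)² = 7.482e-05 m²
R₂ = (1.76×10^-8)(1.79)/(7.482e-05) = 4.211×10^-4 Ω
R = R₁ + R₂ = 7.187×10^-4 Ω
V = IR = 20.5 × 7.187×10^-4 = 0.0147 V

0.0147 V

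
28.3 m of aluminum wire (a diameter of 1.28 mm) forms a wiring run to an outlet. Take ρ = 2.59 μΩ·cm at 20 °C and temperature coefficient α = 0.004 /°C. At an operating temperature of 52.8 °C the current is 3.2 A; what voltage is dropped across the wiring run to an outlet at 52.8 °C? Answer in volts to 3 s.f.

2.06 V

ρ = 2.59 μΩ·cm = 2.59×10^-8 Ω·m
A = π(d/2)² = π(6.4000e-04 m)² = 1.287e-06 m²
R₍20₎ = ρL/A = (2.59×10^-8)(28.3)/(1.287e-06) = 0.5696 Ω
R₍52.8₎ = R₍20₎(1 + αΔT) = 0.5696 × (1 + 0.004×32.8) = 0.6443 Ω
V = IR = 3.2 × 0.6443 = 2.06 V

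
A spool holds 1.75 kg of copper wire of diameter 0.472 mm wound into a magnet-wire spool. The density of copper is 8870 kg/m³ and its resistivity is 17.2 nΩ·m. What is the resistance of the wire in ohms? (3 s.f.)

ρ = 17.2 nΩ·m = 1.72×10^-8 Ω·m
A = π(d/2)² = π(2.3600e-04 m)² = 1.7497e-07 m²
L = m/(density·A) = 1.75/(8870×1.7497e-07) = 1128 m
R = ρL/A = (1.72×10^-8)(1128)/(1.7497e-07) = 111 Ω

111 Ω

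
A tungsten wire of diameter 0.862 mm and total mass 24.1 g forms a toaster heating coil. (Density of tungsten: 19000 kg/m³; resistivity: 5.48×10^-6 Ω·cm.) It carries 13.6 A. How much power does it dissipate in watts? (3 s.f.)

ρ = 5.48×10^-6 Ω·cm = 5.48×10^-8 Ω·m
A = π(d/2)² = π(4.3100e-04 m)² = 5.8359e-07 m²
L = m/(density·A) = 0.0241/(19000×5.8359e-07) = 2.173 m
R = ρL/A = (5.48×10^-8)(2.173)/(5.8359e-07) = 0.2041 Ω
P = I²R = (13.6)² × 0.2041 = 37.7 W

37.7 W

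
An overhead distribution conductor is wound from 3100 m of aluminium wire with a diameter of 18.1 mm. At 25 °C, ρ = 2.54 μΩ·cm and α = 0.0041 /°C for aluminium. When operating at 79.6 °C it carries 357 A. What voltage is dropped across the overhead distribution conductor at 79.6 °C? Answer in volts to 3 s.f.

134 V

ρ = 2.54 μΩ·cm = 2.54×10^-8 Ω·m
A = π(d/2)² = π(9.0500e-03 m)² = 2.573e-04 m²
R₍25₎ = ρL/A = (2.54×10^-8)(3100)/(2.573e-04) = 0.306 Ω
R₍79.6₎ = R₍25₎(1 + αΔT) = 0.306 × (1 + 0.0041×54.6) = 0.3745 Ω
V = IR = 357 × 0.3745 = 134 V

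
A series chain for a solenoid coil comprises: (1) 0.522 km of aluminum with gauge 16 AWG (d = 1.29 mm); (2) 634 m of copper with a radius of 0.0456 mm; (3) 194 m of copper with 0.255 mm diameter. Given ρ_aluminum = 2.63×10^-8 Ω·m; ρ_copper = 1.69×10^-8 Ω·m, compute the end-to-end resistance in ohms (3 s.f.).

1710 Ω

Seg 1: A = π(1.29/2 mm)² = π(6.4500e-04 m)² = 1.307e-06 m²
R_1 = (2.63×10^-8)(522)/(1.307e-06) = 10.5 Ω
Seg 2: A = πr² = π(4.5600e-05 m)² = 6.533e-09 m²
R_2 = (1.69×10^-8)(634)/(6.533e-09) = 1640 Ω
Seg 3: A = π(d/2)² = π(1.2750e-04 m)² = 5.107e-08 m²
R_3 = (1.69×10^-8)(194)/(5.107e-08) = 64.2 Ω
R_total = R_1 + R_2 + R_3 = 1710 Ω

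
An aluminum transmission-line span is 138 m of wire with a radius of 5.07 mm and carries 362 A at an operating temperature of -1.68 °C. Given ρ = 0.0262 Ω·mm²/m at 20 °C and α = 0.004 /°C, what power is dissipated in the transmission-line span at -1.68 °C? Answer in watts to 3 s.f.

5360 W

ρ = 0.0262 Ω·mm²/m = 2.62×10^-8 Ω·m
A = πr² = π(5.0700e-03 m)² = 8.075e-05 m²
R₍20₎ = ρL/A = (2.62×10^-8)(138)/(8.075e-05) = 0.04477 Ω
R₍-1.68₎ = R₍20₎(1 + αΔT) = 0.04477 × (1 + 0.004×-21.7) = 0.04089 Ω
P = I²R = (362)² × 0.04089 = 5360 W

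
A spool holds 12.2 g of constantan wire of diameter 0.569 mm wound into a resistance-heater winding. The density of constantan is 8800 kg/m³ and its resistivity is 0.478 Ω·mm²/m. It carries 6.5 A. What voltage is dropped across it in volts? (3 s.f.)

ρ = 0.478 Ω·mm²/m = 4.78×10^-7 Ω·m
A = π(d/2)² = π(2.8450e-04 m)² = 2.5428e-07 m²
L = m/(density·A) = 0.0122/(8800×2.5428e-07) = 5.452 m
R = ρL/A = (4.78×10^-7)(5.452)/(2.5428e-07) = 10.25 Ω
V = IR = 6.5 × 10.25 = 66.6 V

66.6 V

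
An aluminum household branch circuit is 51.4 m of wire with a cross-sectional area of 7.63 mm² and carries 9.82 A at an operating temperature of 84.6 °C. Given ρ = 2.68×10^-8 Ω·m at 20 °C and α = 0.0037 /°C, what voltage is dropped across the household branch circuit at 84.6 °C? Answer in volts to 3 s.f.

2.20 V

A = 7.63 mm² = 7.630e-06 m²
R₍20₎ = ρL/A = (2.68×10^-8)(51.4)/(7.630e-06) = 0.1805 Ω
R₍84.6₎ = R₍20₎(1 + αΔT) = 0.1805 × (1 + 0.0037×64.6) = 0.2237 Ω
V = IR = 9.82 × 0.2237 = 2.20 V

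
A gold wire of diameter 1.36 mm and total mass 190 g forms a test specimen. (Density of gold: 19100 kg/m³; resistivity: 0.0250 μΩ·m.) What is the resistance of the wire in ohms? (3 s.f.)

ρ = 0.0250 μΩ·m = 2.50×10^-8 Ω·m
A = π(d/2)² = π(6.8000e-04 m)² = 1.4527e-06 m²
L = m/(density·A) = 0.19/(19100×1.4527e-06) = 6.848 m
R = ρL/A = (2.50×10^-8)(6.848)/(1.4527e-06) = 0.118 Ω

0.118 Ω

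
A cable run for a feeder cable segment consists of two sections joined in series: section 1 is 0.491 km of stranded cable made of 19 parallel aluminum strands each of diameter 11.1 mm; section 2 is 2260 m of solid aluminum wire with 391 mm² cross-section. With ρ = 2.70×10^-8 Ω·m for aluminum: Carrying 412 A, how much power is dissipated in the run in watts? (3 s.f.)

27700 W

Section 1: A_strand = π(5.5500e-03)² = 9.677e-05 m²; R₁ = ρL/(N·A_s) = (2.70×10^-8)(491)/(19×9.677e-05) = 0.00721 Ω
Section 2: A = 391 mm² = 3.910e-04 m²
R₂ = (2.70×10^-8)(2260)/(3.910e-04) = 0.1561 Ω
R = R₁ + R₂ = 0.1633 Ω
P = I²R = (412)² × 0.1633 = 27700 W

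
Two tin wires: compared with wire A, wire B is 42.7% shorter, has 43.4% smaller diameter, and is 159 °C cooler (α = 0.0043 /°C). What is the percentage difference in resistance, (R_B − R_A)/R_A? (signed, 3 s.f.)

-43.4%

R ∝ ρL/d² with ρ ∝ (1+αΔT), so R_B/R_A = (1 − 42.7/100) × (1 − 43.4/100)⁻² × (1 − 0.0043×159)
= 0.573 × 3.122 × 0.3163 = 0.5657
(R_B − R_A)/R_A = 0.5657 − 1 = -43.4%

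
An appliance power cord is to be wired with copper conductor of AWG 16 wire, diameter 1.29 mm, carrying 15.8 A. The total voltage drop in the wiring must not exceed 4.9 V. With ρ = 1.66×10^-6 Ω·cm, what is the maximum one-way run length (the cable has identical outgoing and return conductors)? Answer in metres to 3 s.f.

ρ = 1.66×10^-6 Ω·cm = 1.66×10^-8 Ω·m
A = π(1.29/2 mm)² = π(6.4500e-04 m)² = 1.307e-06 m²
L_max = V_max·A/(2·ρI) = (4.9)(1.307e-06)/(2×1.66×10^-8×15.8) = 12.2 m

12.2 m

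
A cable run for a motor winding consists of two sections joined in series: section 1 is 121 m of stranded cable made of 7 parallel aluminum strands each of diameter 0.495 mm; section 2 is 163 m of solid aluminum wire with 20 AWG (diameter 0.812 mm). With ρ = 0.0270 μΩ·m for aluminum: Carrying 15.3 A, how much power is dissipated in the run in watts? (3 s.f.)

ρ = 0.0270 μΩ·m = 2.70×10^-8 Ω·m
Section 1: A_strand = π(2.4750e-04)² = 1.924e-07 m²; R₁ = ρL/(N·A_s) = (2.70×10^-8)(121)/(7×1.924e-07) = 2.425 Ω
Section 2: A = π(0.812/2 mm)² = π(4.0600e-04 m)² = 5.178e-07 m²
R₂ = (2.70×10^-8)(163)/(5.178e-07) = 8.499 Ω
R = R₁ + R₂ = 10.92 Ω
P = I²R = (15.3)² × 10.92 = 2560 W

2560 W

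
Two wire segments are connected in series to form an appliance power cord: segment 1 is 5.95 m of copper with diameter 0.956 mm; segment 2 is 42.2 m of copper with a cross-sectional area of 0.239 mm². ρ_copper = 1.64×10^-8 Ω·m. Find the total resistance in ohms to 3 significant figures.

3.03 Ω

Segment 1: A = π(d/2)² = π(4.7800e-04 m)² = 7.178e-07 m²
R₁ = ρL/A = (1.64×10^-8)(5.95)/(7.178e-07) = 0.1359 Ω
Segment 2: A = 0.239 mm² = 2.390e-07 m²
R₂ = (1.64×10^-8)(42.2)/(2.390e-07) = 2.896 Ω
R = R₁ + R₂ = 3.03 Ω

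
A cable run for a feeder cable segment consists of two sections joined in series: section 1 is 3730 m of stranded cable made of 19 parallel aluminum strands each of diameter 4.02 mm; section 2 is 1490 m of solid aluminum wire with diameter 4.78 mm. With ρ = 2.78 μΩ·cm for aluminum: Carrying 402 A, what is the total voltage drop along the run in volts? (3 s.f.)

1100 V

ρ = 2.78 μΩ·cm = 2.78×10^-8 Ω·m
Section 1: A_strand = π(2.0100e-03)² = 1.269e-05 m²; R₁ = ρL/(N·A_s) = (2.78×10^-8)(3730)/(19×1.269e-05) = 0.43 Ω
Section 2: A = π(d/2)² = π(2.3900e-03 m)² = 1.795e-05 m²
R₂ = (2.78×10^-8)(1490)/(1.795e-05) = 2.308 Ω
R = R₁ + R₂ = 2.738 Ω
V = IR = 402 × 2.738 = 1100 V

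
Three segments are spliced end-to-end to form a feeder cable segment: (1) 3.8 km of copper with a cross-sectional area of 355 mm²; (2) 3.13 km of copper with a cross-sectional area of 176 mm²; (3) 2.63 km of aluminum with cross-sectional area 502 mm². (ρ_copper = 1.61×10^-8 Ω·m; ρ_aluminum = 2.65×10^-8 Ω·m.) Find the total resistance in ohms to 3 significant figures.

0.597 Ω

Seg 1: A = 355 mm² = 3.550e-04 m²
R_1 = (1.61×10^-8)(3800)/(3.550e-04) = 0.1723 Ω
Seg 2: A = 176 mm² = 1.760e-04 m²
R_2 = (1.61×10^-8)(3130)/(1.760e-04) = 0.2863 Ω
Seg 3: A = 502 mm² = 5.020e-04 m²
R_3 = (2.65×10^-8)(2630)/(5.020e-04) = 0.1388 Ω
R_total = R_1 + R_2 + R_3 = 0.597 Ω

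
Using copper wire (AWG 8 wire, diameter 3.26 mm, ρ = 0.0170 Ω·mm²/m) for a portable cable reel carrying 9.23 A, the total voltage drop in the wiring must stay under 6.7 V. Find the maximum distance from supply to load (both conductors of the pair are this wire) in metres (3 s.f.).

178 m

ρ = 0.0170 Ω·mm²/m = 1.70×10^-8 Ω·m
A = π(3.26/2 mm)² = π(1.6300e-03 m)² = 8.347e-06 m²
L_max = V_max·A/(2·ρI) = (6.7)(8.347e-06)/(2×1.70×10^-8×9.23) = 178 m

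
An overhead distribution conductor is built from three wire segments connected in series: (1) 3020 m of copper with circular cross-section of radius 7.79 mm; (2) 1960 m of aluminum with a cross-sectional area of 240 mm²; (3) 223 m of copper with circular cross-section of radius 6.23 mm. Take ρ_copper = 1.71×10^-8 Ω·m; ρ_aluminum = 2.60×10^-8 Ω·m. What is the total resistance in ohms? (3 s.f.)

0.514 Ω

Seg 1: A = πr² = π(7.7900e-03 m)² = 1.906e-04 m²
R_1 = (1.71×10^-8)(3020)/(1.906e-04) = 0.2709 Ω
Seg 2: A = 240 mm² = 2.400e-04 m²
R_2 = (2.60×10^-8)(1960)/(2.400e-04) = 0.2123 Ω
Seg 3: A = πr² = π(6.2300e-03 m)² = 1.219e-04 m²
R_3 = (1.71×10^-8)(223)/(1.219e-04) = 0.03127 Ω
R_total = R_1 + R_2 + R_3 = 0.514 Ω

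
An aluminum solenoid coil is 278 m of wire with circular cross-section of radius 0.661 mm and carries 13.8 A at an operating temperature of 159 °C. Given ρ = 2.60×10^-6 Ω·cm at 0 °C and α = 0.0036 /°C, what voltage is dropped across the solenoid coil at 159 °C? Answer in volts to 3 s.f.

ρ = 2.60×10^-6 Ω·cm = 2.60×10^-8 Ω·m
A = πr² = π(6.6100e-04 m)² = 1.373e-06 m²
R₍0₎ = ρL/A = (2.60×10^-8)(278)/(1.373e-06) = 5.266 Ω
R₍159₎ = R₍0₎(1 + αΔT) = 5.266 × (1 + 0.0036×159) = 8.28 Ω
V = IR = 13.8 × 8.28 = 114 V

114 V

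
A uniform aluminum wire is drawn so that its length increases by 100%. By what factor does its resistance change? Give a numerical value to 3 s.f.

4.00

k = 1 + 100/100 = 2; volume constant ⇒ A' = A/k, so R' = k²R.
Factor = 4.00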